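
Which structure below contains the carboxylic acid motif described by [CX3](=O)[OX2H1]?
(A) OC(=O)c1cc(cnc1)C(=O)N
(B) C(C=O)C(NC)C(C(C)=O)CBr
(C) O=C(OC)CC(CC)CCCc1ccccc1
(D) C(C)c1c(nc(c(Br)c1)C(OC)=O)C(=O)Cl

[CX3](=O)[OX2H1] describes an sp2 carbon double-bonded to O and single-bonded to an -OH oxygen (a carboxylic acid).
(A) contains a carboxylic acid group (-C(=O)OH), which satisfies every atom and bond constraint.
(B) has an aldehyde (-CHO) but there is no singly-bonded oxygen on the carbonyl carbon.
(C) has a methyl-ester group (-C(=O)OCH3) but the singly-bonded O has no H (OX2H0, not OX2H1).
(D) has an acyl chloride (-C(=O)Cl) but the carbonyl is bonded to Cl, not to an -OH oxygen.
So the answer is (A).

A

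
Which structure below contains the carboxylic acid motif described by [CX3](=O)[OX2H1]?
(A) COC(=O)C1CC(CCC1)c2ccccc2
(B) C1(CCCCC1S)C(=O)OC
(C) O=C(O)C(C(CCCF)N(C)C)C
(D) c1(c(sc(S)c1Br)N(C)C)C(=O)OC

[CX3](=O)[OX2H1] describes an sp2 carbon double-bonded to O and single-bonded to an -OH oxygen (a carboxylic acid).
(A) has a methyl-ester group (-C(=O)OCH3) but the singly-bonded O has no H (OX2H0, not OX2H1).
(B) has a methyl-ester group (-C(=O)OCH3) but the singly-bonded O has no H (OX2H0, not OX2H1).
(C) contains a carboxylic acid group (-C(=O)OH), which satisfies every atom and bond constraint.
(D) has a methyl-ester group (-C(=O)OCH3) but the singly-bonded O has no H (OX2H0, not OX2H1).
So the answer is (C).

C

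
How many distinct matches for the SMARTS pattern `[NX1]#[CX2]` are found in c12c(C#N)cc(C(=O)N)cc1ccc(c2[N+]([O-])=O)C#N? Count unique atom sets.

[NX1]#[CX2] is the SMARTS for a nitrile: a nitrogen triple-bonded to a two-connected carbon.
The molecule carries 2 separate instances of a nitrile (-C#N) meeting every constraint; each maps to a distinct set of atoms, giving 2 matches.

2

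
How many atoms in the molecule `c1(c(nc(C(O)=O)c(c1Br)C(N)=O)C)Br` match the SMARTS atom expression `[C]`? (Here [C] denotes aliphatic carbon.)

3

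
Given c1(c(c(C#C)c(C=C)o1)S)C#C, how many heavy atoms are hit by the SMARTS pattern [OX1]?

0

The query [OX1] means: aliphatic oxygen with one total connection — typically a carbonyl =O or an oxide.
Check the 12 heavy atoms by environment: 1× o (aromatic, X2) → no; 4× c (aromatic, X3) → no; 2× C (X3) → no; 1× S (X2) → no; 4× C (X2) → no.
No environment satisfies the query, so 0 matching atoms.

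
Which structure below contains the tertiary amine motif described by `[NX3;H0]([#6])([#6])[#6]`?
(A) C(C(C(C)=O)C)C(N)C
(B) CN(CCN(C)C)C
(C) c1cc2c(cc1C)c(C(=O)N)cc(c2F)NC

[NX3;H0]([#6])([#6])[#6] describes a trivalent nitrogen with no H, bonded to three carbons (a tertiary amine).
(A) has a primary amino group (-NH2) but the nitrogen has H2, not H0 with three carbons.
(B) contains a dimethylamino group (-N(CH3)2), which satisfies every atom and bond constraint.
(C) has a primary amide (-C(=O)NH2) but the amide nitrogen has H2 and only one carbon neighbour.
So the answer is (B).

B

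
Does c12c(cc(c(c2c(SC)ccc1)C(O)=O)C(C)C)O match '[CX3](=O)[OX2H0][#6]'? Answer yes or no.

No

The pattern [CX3](=O)[OX2H0][#6] describes a carbonyl carbon bonded to an oxygen that is itself bonded to carbon (no H on that O) — an ester.
The closest candidate here is a carboxylic acid group (-C(=O)OH), but the singly-bonded O carries H (OX2H1, not H0). No other fragment satisfies the full query, so there is no match.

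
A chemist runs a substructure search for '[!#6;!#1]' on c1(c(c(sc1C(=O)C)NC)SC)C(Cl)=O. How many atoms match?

6

The query [!#6;!#1] means: not carbon and not hydrogen — any heteroatom.
Check the 15 heavy atoms by environment: 1× s (aromatic) → match; 4× c (aromatic) → no; 5× C → no; 2× O → match; 1× Cl → match; 1× N → match; 1× S → match.
Summing the matching environments: 1 + 2 + 1 + 1 + 1 = 6 matching atoms.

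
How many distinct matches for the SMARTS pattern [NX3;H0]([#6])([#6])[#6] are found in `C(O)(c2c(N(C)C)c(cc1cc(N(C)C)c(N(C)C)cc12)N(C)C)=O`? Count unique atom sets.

4

[NX3;H0]([#6])([#6])[#6] is the SMARTS for a tertiary amine: a trivalent nitrogen with no H, bonded to three carbons.
The molecule carries 4 separate instances of a dimethylamino group (-N(CH3)2) meeting every constraint; each maps to a distinct set of atoms, giving 4 matches.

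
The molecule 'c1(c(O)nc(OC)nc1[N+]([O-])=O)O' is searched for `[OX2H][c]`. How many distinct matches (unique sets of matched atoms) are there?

2

[OX2H][c] is the SMARTS for a phenol: a hydroxyl oxygen attached to an aromatic carbon.
The molecule carries 2 separate instances of a hydroxyl group (-OH) meeting every constraint; each maps to a distinct set of atoms, giving 2 matches.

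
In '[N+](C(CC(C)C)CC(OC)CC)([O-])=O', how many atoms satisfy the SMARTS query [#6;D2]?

3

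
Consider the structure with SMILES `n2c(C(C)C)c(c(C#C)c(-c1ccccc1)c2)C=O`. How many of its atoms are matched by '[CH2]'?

0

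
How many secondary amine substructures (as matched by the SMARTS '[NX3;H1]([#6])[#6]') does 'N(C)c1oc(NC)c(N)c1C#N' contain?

2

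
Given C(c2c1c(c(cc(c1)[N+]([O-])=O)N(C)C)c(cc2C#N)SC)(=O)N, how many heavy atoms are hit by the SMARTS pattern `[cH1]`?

3

The query [cH1] means: aromatic carbon bearing exactly one hydrogen.
Check the 23 heavy atoms by environment: 7× c (aromatic, H0) → no; 3× c (aromatic, H1) → match; 1× N (charge +1, H0) → no; 1× O (charge -1, H0) → no; 2× O (H0) → no; 2× N (H0) → no; 3× C (H3) → no; 1× S (H0) → no; 2× C (H0) → no; 1× N (H2) → no.
That gives 3 matching atoms.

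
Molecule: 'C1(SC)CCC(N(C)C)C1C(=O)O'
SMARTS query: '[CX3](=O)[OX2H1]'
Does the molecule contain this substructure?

Yes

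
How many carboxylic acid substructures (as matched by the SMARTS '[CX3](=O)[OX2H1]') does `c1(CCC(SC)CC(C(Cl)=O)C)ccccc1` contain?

0

[CX3](=O)[OX2H1] is the SMARTS for a carboxylic acid: an sp2 carbon double-bonded to O and single-bonded to an -OH oxygen.
The molecule has an acyl chloride (-C(=O)Cl), but the carbonyl is bonded to Cl, not to an -OH oxygen; nothing else fits, so there are 0 matches.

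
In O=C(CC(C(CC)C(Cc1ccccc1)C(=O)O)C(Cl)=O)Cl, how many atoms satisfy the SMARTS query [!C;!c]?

6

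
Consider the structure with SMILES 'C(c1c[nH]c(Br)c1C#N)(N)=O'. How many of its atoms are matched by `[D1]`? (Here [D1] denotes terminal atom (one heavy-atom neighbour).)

4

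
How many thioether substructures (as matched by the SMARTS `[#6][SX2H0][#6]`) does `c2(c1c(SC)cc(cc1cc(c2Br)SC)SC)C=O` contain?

[#6][SX2H0][#6] is the SMARTS for a thioether: an aliphatic sulfur bridging two carbons with no H on the sulfur.
The molecule carries 3 separate instances of a methylthio ether (-SCH3) meeting every constraint; each maps to a distinct set of atoms, giving 3 matches.

3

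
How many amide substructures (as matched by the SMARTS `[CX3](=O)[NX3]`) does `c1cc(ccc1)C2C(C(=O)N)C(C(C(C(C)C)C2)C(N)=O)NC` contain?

2

[CX3](=O)[NX3] is the SMARTS for an amide: a carbonyl carbon bonded to a trivalent nitrogen.
The molecule carries 2 separate instances of a primary amide (-C(=O)NH2) meeting every constraint; each maps to a distinct set of atoms, giving 2 matches.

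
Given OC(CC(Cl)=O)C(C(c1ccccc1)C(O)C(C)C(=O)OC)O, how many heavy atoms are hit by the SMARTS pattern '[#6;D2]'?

6

Check the 23 heavy atoms by environment: 1× C (D2) → match; 7× C (D3) → no; 2× C (D1) → no; 5× O (D1) → no; 1× O (D2) → no; 1× c (aromatic, D3) → no; 5× c (aromatic, D2) → match; 1× Cl (D1) → no.
Summing the matching environments: 1 + 5 = 6 matching atoms.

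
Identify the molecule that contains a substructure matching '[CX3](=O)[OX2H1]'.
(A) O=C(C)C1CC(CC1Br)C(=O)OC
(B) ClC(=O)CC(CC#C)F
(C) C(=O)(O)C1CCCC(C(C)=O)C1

C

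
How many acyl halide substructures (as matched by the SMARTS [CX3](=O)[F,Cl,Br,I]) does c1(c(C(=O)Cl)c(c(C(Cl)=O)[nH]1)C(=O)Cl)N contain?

3

[CX3](=O)[F,Cl,Br,I] is the SMARTS for an acyl halide: a carbonyl carbon bonded to a halogen.
The molecule carries 3 separate instances of an acyl chloride (-C(=O)Cl) meeting every constraint; each maps to a distinct set of atoms, giving 3 matches.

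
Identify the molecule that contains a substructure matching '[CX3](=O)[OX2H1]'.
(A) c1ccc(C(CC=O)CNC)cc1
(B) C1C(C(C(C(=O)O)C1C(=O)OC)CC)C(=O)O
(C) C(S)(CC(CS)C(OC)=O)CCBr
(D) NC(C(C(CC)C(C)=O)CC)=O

[CX3](=O)[OX2H1] describes an sp2 carbon double-bonded to O and single-bonded to an -OH oxygen (a carboxylic acid).
(A) has an aldehyde (-CHO) but there is no singly-bonded oxygen on the carbonyl carbon.
(B) contains a carboxylic acid group (-C(=O)OH), which satisfies every atom and bond constraint.
(C) has a methyl-ester group (-C(=O)OCH3) but the singly-bonded O has no H (OX2H0, not OX2H1).
(D) has a primary amide (-C(=O)NH2) but the carbonyl is bonded to N, not to an -OH oxygen.
So the answer is (B).

B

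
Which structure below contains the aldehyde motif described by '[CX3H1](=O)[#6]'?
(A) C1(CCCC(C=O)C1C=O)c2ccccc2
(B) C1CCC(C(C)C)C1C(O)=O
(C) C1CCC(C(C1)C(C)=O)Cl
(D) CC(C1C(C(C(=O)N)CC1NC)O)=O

A

[CX3H1](=O)[#6] describes an sp2 carbon with one H, double-bonded to O and single-bonded to carbon (an aldehyde).
(A) contains an aldehyde (-CHO), which satisfies every atom and bond constraint.
(B) has a carboxylic acid group (-C(=O)OH) but the carbonyl carbon has H0 and is bonded to O, not H1.
(C) has an acetyl/ketone group (-C(=O)CH3) but the carbonyl carbon has H0 (two carbon neighbours), not H1.
(D) has an acetyl/ketone group (-C(=O)CH3) but the carbonyl carbon has H0 (two carbon neighbours), not H1.
So the answer is (A).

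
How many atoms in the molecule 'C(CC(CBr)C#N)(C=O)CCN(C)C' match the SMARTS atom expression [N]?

2

The query [N] means: uppercase N matches aliphatic (non-aromatic) nitrogen only.
Check the 14 heavy atoms by environment: 10× C → no; 1× Br → no; 2× N → match; 1× O → no.
That gives 2 matching atoms.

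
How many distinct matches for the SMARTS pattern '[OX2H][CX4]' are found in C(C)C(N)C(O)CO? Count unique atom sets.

[OX2H][CX4] is the SMARTS for an aliphatic alcohol: a hydroxyl oxygen bound to an sp3 (X4) carbon.
The molecule carries 2 separate instances of a hydroxyl group (-OH) meeting every constraint; each maps to a distinct set of atoms, giving 2 matches.

2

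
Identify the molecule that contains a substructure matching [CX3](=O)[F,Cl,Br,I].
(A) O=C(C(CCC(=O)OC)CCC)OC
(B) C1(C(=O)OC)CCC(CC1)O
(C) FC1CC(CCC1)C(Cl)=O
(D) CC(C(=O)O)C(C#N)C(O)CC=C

[CX3](=O)[F,Cl,Br,I] describes a carbonyl carbon bonded to a halogen (an acyl halide).
(A) has a methyl-ester group (-C(=O)OCH3) but the carbonyl is bonded to -O-C, not to a halogen.
(B) has a methyl-ester group (-C(=O)OCH3) but the carbonyl is bonded to -O-C, not to a halogen.
(C) contains an acyl chloride (-C(=O)Cl), which satisfies every atom and bond constraint.
(D) has a carboxylic acid group (-C(=O)OH) but the carbonyl is bonded to -OH, not to a halogen.
So the answer is (C).

C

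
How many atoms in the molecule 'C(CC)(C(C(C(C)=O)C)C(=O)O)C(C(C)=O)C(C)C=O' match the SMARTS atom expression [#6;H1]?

6

Check the 20 heavy atoms by environment: 5× C (H3) → no; 6× C (H1) → match; 3× C (H0) → no; 4× O (H0) → no; 1× C (H2) → no; 1× O (H1) → no.
That gives 6 matching atoms.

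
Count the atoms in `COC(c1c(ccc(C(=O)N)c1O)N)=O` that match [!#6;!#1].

The query [!#6;!#1] means: not carbon and not hydrogen — any heteroatom.
Check the 15 heavy atoms by environment: 6× c (aromatic) → no; 2× N → match; 4× O → match; 3× C → no.
Summing the matching environments: 2 + 4 = 6 matching atoms.

6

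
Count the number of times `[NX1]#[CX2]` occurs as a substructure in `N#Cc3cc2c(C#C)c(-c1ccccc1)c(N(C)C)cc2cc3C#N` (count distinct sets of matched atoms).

[NX1]#[CX2] is the SMARTS for a nitrile: a nitrogen triple-bonded to a two-connected carbon.
The molecule carries 2 separate instances of a nitrile (-C#N) meeting every constraint; each maps to a distinct set of atoms, giving 2 matches.

2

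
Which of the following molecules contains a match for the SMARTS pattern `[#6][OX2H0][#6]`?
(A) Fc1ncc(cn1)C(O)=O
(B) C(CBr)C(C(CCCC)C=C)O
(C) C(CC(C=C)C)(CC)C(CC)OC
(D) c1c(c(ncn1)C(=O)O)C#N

C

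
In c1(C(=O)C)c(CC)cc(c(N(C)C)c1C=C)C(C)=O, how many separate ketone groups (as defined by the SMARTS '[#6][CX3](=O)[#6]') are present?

2

[#6][CX3](=O)[#6] is the SMARTS for a ketone: a carbonyl carbon (no H) flanked by two carbons.
The molecule carries 2 separate instances of an acetyl/ketone group (-C(=O)CH3) meeting every constraint; each maps to a distinct set of atoms, giving 2 matches.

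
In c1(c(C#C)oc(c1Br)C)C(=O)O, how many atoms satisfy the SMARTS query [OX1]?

1

The query [OX1] means: aliphatic oxygen with one total connection — typically a carbonyl =O or an oxide.
Check the 12 heavy atoms by environment: 1× o (aromatic, X2) → no; 4× c (aromatic, X3) → no; 1× Br (X1) → no; 1× C (X3) → no; 1× O (X1) → match; 1× O (X2) → no; 2× C (X2) → no; 1× C (X4) → no.
That gives 1 matching atom.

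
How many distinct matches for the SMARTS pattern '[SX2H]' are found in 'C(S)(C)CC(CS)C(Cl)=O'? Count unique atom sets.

2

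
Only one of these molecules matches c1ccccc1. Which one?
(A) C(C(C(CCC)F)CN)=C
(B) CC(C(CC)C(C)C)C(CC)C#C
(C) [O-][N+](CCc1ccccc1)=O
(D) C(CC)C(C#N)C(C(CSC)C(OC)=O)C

c1ccccc1 describes six aromatic carbons in a ring (a benzene ring).
(A) has a methyl group (-CH3) but no six-membered all-carbon aromatic ring is present.
(B) has a methyl group (-CH3) but no six-membered all-carbon aromatic ring is present.
(C) contains a phenyl ring, which satisfies every atom and bond constraint.
(D) has a methyl group (-CH3) but no six-membered all-carbon aromatic ring is present.
So the answer is (C).

C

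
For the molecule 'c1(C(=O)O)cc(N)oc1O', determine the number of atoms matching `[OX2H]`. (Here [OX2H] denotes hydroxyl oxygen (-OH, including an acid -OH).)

The query [OX2H] means: aliphatic oxygen with two connections, one of which is H — an -OH oxygen.
Check the 10 heavy atoms by environment: 1× o (aromatic, H0, X2) → no; 3× c (aromatic, H0, X3) → no; 1× c (aromatic, H1, X3) → no; 1× C (H0, X3) → no; 1× O (H0, X1) → no; 2× O (H1, X2) → match; 1× N (H2, X3) → no.
That gives 2 matching atoms.

2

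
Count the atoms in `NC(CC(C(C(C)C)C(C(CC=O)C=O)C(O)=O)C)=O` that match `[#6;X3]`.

4

The query [#6;X3] means: any carbon (aromatic or not) with three total connections.
Check the 20 heavy atoms by environment: 10× C (X4) → no; 4× C (X3) → match; 4× O (X1) → no; 1× N (X3) → no; 1× O (X2) → no.
That gives 4 matching atoms.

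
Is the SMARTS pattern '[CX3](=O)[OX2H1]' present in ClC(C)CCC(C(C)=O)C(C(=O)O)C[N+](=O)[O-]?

Yes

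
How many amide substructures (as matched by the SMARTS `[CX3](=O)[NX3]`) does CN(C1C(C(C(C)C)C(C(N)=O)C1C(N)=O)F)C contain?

[CX3](=O)[NX3] is the SMARTS for an amide: a carbonyl carbon bonded to a trivalent nitrogen.
The molecule carries 2 separate instances of a primary amide (-C(=O)NH2) meeting every constraint; each maps to a distinct set of atoms, giving 2 matches.

2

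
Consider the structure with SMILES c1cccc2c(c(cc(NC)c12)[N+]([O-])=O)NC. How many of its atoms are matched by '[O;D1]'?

2

The query [O;D1] means: aliphatic oxygen bonded to exactly one heavy atom.
Check the 17 heavy atoms by environment: 5× c (aromatic, D3) → no; 5× c (aromatic, D2) → no; 2× N (D2) → no; 2× C (D1) → no; 1× N (charge +1, D3) → no; 1× O (charge -1, D1) → match; 1× O (D1) → match.
Summing the matching environments: 1 + 1 = 2 matching atoms.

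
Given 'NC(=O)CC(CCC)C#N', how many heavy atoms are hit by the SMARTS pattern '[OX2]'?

The query [OX2] means: aliphatic oxygen with two total connections — ether, hydroxyl, or ester single-bond O.
Check the 10 heavy atoms by environment: 5× C (X4) → no; 1× C (X2) → no; 1× N (X1) → no; 1× C (X3) → no; 1× O (X1) → no; 1× N (X3) → no.
No environment satisfies the query, so 0 matching atoms.

0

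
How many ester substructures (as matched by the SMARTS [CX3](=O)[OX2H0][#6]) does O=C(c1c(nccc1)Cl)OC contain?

[CX3](=O)[OX2H0][#6] is the SMARTS for an ester: a carbonyl carbon bonded to an oxygen that is itself bonded to carbon (no H on that O).
Exactly one fragment in the molecule meets all constraints, giving 1 match.

1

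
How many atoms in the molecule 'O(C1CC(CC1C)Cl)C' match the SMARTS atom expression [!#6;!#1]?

2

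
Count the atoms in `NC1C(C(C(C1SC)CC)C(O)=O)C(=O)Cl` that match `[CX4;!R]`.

3

Check the 16 heavy atoms by environment: 5× C (X4, in 5-ring) → no; 3× C (X4, acyclic) → match; 1× S (X2, acyclic) → no; 2× C (X3, acyclic) → no; 2× O (X1, acyclic) → no; 1× O (X2, acyclic) → no; 1× Cl (X1, acyclic) → no; 1× N (X3, acyclic) → no.
That gives 3 matching atoms.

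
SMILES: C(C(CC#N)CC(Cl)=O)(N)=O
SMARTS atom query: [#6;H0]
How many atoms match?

3

The query [#6;H0] means: any carbon with no attached hydrogen.
Check the 11 heavy atoms by environment: 2× C (H2) → no; 1× C (H1) → no; 3× C (H0) → match; 2× O (H0) → no; 1× Cl (H0) → no; 1× N (H0) → no; 1× N (H2) → no.
That gives 3 matching atoms.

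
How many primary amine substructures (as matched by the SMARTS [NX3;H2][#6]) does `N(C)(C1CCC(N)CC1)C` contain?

1

[NX3;H2][#6] is the SMARTS for a primary amine: a trivalent nitrogen with two H attached to carbon.
Exactly one fragment in the molecule meets all constraints, giving 1 match.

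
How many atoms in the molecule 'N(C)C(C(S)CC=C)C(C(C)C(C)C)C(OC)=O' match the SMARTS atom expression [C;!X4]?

The query [C;!X4] means: aliphatic carbon that does not have four total connections.
Check the 18 heavy atoms by environment: 11× C (X4) → no; 1× S (X2) → no; 1× N (X3) → no; 3× C (X3) → match; 1× O (X1) → no; 1× O (X2) → no.
That gives 3 matching atoms.

3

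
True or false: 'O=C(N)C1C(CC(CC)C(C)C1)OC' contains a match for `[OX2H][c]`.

The pattern [OX2H][c] describes a hydroxyl oxygen attached to an aromatic carbon — a phenol.
The closest candidate here is a methoxy ether (-OCH3), but the oxygen has H0, not H1. No other fragment satisfies the full query, so there is no match.

False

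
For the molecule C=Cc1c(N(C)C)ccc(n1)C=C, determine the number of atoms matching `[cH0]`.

The query [cH0] means: aromatic carbon with no attached hydrogen (substituted or ring-fusion).
Check the 13 heavy atoms by environment: 1× n (aromatic, H0) → no; 3× c (aromatic, H0) → match; 2× c (aromatic, H1) → no; 2× C (H1) → no; 2× C (H2) → no; 1× N (H0) → no; 2× C (H3) → no.
That gives 3 matching atoms.

3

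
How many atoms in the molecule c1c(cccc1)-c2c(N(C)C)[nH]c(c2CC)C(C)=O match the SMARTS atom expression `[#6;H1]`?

5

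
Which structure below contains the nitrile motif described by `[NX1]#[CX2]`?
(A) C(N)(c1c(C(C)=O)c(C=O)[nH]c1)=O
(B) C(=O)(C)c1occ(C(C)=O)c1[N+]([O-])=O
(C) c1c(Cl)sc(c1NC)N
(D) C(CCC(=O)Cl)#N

D

[NX1]#[CX2] describes a nitrogen triple-bonded to a two-connected carbon (a nitrile).
(A) has a primary amide (-C(=O)NH2) but the nitrogen is NX3, not NX1.
(B) has a nitro group (-[N+](=O)[O-]) but there is no C#N triple bond.
(C) has a primary amino group (-NH2) but the nitrogen is NX3 (three connections), not NX1 triple-bonded.
(D) contains a nitrile (-C#N), which satisfies every atom and bond constraint.
So the answer is (D).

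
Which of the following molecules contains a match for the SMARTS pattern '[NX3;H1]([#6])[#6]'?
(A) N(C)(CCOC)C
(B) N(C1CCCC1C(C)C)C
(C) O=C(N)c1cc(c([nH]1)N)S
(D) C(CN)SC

[NX3;H1]([#6])[#6] describes a trivalent nitrogen with one H, bonded to two carbons (a secondary amine).
(A) has a dimethylamino group (-N(CH3)2) but the nitrogen has H0, not H1.
(B) contains an N-methylamino group (-NHCH3), which satisfies every atom and bond constraint.
(C) has a primary amino group (-NH2) but the nitrogen has H2 and only one carbon neighbour.
(D) has a primary amino group (-NH2) but the nitrogen has H2 and only one carbon neighbour.
So the answer is (B).

B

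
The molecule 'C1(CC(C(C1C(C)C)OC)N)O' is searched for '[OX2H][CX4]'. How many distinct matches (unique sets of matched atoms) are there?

1

[OX2H][CX4] is the SMARTS for an aliphatic alcohol: a hydroxyl oxygen bound to an sp3 (X4) carbon.
Exactly one fragment in the molecule meets all constraints, giving 1 match.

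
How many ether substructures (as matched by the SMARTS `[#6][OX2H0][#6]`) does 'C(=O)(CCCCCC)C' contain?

0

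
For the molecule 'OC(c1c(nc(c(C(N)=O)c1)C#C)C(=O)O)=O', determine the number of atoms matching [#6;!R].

The query [#6;!R] means: carbon not in any ring.
Check the 17 heavy atoms by environment: 1× n (aromatic, in 6-ring) → no; 5× c (aromatic, in 6-ring) → no; 5× C (acyclic) → match; 5× O (acyclic) → no; 1× N (acyclic) → no.
That gives 5 matching atoms.

5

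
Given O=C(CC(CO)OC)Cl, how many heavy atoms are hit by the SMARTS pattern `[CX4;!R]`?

4

Check the 9 heavy atoms by environment: 4× C (X4, acyclic) → match; 2× O (X2, acyclic) → no; 1× C (X3, acyclic) → no; 1× O (X1, acyclic) → no; 1× Cl (X1, acyclic) → no.
That gives 4 matching atoms.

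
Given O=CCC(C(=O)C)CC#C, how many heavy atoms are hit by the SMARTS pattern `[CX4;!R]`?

4

Check the 10 heavy atoms by environment: 4× C (X4, acyclic) → match; 2× C (X3, acyclic) → no; 2× O (X1, acyclic) → no; 2× C (X2, acyclic) → no.
That gives 4 matching atoms.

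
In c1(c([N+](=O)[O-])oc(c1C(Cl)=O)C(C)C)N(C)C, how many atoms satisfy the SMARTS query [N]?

The query [N] means: uppercase N matches aliphatic (non-aromatic) nitrogen only.
Check the 17 heavy atoms by environment: 1× o (aromatic) → no; 4× c (aromatic) → no; 6× C → no; 2× O → no; 1× Cl → no; 1× N (charge +1) → match; 1× O (charge -1) → no; 1× N → match.
Summing the matching environments: 1 + 1 = 2 matching atoms.

2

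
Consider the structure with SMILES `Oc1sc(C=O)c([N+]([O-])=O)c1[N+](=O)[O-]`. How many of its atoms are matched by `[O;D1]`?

6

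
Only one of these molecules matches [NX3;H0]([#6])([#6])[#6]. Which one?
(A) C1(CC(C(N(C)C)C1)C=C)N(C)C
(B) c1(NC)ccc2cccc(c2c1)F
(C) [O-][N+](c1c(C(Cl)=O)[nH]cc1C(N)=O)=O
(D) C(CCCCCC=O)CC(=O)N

A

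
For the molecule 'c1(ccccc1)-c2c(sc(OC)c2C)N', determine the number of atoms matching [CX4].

2

Check the 15 heavy atoms by environment: 1× s (aromatic, X2) → no; 10× c (aromatic, X3) → no; 1× O (X2) → no; 2× C (X4) → match; 1× N (X3) → no.
That gives 2 matching atoms.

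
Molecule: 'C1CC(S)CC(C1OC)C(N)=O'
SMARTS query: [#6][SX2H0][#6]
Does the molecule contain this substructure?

No

The pattern [#6][SX2H0][#6] describes an aliphatic sulfur bridging two carbons with no H on the sulfur — a thioether.
The closest candidate here is a methoxy ether (-OCH3), but the bridging atom is O, not S. No other fragment satisfies the full query, so there is no match.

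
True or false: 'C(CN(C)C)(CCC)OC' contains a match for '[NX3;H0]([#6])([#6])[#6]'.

True

The pattern [NX3;H0]([#6])([#6])[#6] describes a trivalent nitrogen with no H, bonded to three carbons — a tertiary amine.
The molecule carries a dimethylamino group (-N(CH3)2), whose atoms satisfy every constraint of the query, so the pattern matches.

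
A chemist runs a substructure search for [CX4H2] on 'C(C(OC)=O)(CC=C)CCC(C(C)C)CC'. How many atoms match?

4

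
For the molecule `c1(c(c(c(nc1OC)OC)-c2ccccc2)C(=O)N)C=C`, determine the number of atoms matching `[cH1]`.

5

Check the 21 heavy atoms by environment: 1× n (aromatic, H0) → no; 6× c (aromatic, H0) → no; 5× c (aromatic, H1) → match; 3× O (H0) → no; 2× C (H3) → no; 1× C (H0) → no; 1× N (H2) → no; 1× C (H1) → no; 1× C (H2) → no.
That gives 5 matching atoms.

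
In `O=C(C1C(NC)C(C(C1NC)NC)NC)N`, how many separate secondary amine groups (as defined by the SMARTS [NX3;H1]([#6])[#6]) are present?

4

[NX3;H1]([#6])[#6] is the SMARTS for a secondary amine: a trivalent nitrogen with one H, bonded to two carbons.
The molecule carries 4 separate instances of an N-methylamino group (-NHCH3) meeting every constraint; each maps to a distinct set of atoms, giving 4 matches.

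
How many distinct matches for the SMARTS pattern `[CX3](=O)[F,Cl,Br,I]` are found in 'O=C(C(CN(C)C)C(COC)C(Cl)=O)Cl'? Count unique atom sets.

2

[CX3](=O)[F,Cl,Br,I] is the SMARTS for an acyl halide: a carbonyl carbon bonded to a halogen.
The molecule carries 2 separate instances of an acyl chloride (-C(=O)Cl) meeting every constraint; each maps to a distinct set of atoms, giving 2 matches.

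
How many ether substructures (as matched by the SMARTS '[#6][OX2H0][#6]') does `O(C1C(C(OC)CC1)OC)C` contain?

3

[#6][OX2H0][#6] is the SMARTS for an ether: an aliphatic oxygen bridging two carbons with no H on the oxygen.
The molecule carries 3 separate instances of a methoxy ether (-OCH3) meeting every constraint; each maps to a distinct set of atoms, giving 3 matches.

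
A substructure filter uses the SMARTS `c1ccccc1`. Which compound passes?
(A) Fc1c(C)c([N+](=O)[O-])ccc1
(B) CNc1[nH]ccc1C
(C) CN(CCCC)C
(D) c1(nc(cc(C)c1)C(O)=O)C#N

A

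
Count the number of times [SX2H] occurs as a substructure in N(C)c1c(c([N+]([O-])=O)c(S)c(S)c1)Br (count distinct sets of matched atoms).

[SX2H] is the SMARTS for a thiol: an aliphatic sulfur with two connections, one being H.
The molecule carries 2 separate instances of a thiol (-SH) meeting every constraint; each maps to a distinct set of atoms, giving 2 matches.

2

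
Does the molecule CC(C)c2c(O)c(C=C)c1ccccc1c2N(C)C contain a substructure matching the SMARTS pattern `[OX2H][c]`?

Yes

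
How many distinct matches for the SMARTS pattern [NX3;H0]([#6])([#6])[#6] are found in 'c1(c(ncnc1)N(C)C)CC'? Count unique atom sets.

[NX3;H0]([#6])([#6])[#6] is the SMARTS for a tertiary amine: a trivalent nitrogen with no H, bonded to three carbons.
Exactly one fragment in the molecule meets all constraints, giving 1 match.

1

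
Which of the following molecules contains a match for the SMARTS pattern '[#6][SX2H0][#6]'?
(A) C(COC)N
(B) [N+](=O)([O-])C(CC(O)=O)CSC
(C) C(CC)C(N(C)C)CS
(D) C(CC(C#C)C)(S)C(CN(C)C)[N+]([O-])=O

B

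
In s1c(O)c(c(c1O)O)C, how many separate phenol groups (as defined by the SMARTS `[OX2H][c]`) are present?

3

[OX2H][c] is the SMARTS for a phenol: a hydroxyl oxygen attached to an aromatic carbon.
The molecule carries 3 separate instances of a hydroxyl group (-OH) meeting every constraint; each maps to a distinct set of atoms, giving 3 matches.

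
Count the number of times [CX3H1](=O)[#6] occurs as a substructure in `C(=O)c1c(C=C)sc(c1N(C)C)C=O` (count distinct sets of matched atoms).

2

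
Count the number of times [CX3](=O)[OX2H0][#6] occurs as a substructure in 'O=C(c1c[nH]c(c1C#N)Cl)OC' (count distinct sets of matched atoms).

1

[CX3](=O)[OX2H0][#6] is the SMARTS for an ester: a carbonyl carbon bonded to an oxygen that is itself bonded to carbon (no H on that O).
Exactly one fragment in the molecule meets all constraints, giving 1 match.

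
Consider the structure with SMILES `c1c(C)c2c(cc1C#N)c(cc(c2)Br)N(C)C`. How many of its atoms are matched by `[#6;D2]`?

5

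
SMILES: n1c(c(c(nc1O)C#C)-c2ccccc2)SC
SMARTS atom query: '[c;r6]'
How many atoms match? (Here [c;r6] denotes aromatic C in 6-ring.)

The query [c;r6] means: aromatic carbon that belongs to a six-membered ring.
Check the 17 heavy atoms by environment: 2× n (aromatic, in 6-ring) → no; 10× c (aromatic, in 6-ring) → match; 3× C (acyclic) → no; 1× S (acyclic) → no; 1× O (acyclic) → no.
That gives 10 matching atoms.

10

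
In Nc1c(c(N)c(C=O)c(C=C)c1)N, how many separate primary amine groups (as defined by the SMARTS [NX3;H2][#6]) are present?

[NX3;H2][#6] is the SMARTS for a primary amine: a trivalent nitrogen with two H attached to carbon.
The molecule carries 3 separate instances of a primary amino group (-NH2) meeting every constraint; each maps to a distinct set of atoms, giving 3 matches.

3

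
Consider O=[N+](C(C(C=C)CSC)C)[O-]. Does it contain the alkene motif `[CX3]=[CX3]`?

The pattern [CX3]=[CX3] describes a non-aromatic C=C double bond between two sp2 carbons — an alkene.
The molecule carries a vinyl group (-CH=CH2), whose atoms satisfy every constraint of the query, so the pattern matches.

Yes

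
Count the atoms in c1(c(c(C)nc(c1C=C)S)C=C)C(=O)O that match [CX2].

0

Check the 15 heavy atoms by environment: 1× n (aromatic, X2) → no; 5× c (aromatic, X3) → no; 1× S (X2) → no; 5× C (X3) → no; 1× C (X4) → no; 1× O (X1) → no; 1× O (X2) → no.
No environment satisfies the query, so 0 matching atoms.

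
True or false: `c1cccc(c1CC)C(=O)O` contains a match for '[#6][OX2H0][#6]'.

False

The pattern [#6][OX2H0][#6] describes an aliphatic oxygen bridging two carbons with no H on the oxygen — an ether.
The closest candidate here is a carboxylic acid group (-C(=O)OH), but the -OH oxygen has H1; the =O is OX1, not OX2. No other fragment satisfies the full query, so there is no match.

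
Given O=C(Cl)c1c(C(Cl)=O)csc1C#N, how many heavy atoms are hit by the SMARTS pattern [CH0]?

The query [CH0] means: aliphatic carbon with no attached hydrogen.
Check the 13 heavy atoms by environment: 1× s (aromatic, H0) → no; 1× c (aromatic, H1) → no; 3× c (aromatic, H0) → no; 3× C (H0) → match; 2× O (H0) → no; 2× Cl (H0) → no; 1× N (H0) → no.
That gives 3 matching atoms.

3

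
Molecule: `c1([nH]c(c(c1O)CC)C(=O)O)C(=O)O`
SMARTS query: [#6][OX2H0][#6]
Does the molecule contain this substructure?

No

The pattern [#6][OX2H0][#6] describes an aliphatic oxygen bridging two carbons with no H on the oxygen — an ether.
The closest candidate here is a carboxylic acid group (-C(=O)OH), but the -OH oxygen has H1; the =O is OX1, not OX2. No other fragment satisfies the full query, so there is no match.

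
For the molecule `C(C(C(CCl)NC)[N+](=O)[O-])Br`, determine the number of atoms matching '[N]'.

2

The query [N] means: uppercase N matches aliphatic (non-aromatic) nitrogen only.
Check the 11 heavy atoms by environment: 5× C → no; 1× N (charge +1) → match; 1× O (charge -1) → no; 1× O → no; 1× N → match; 1× Br → no; 1× Cl → no.
Summing the matching environments: 1 + 1 = 2 matching atoms.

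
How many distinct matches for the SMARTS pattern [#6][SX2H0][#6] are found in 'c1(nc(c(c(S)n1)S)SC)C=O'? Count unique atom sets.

[#6][SX2H0][#6] is the SMARTS for a thioether: an aliphatic sulfur bridging two carbons with no H on the sulfur.
Exactly one fragment in the molecule meets all constraints, giving 1 match.

1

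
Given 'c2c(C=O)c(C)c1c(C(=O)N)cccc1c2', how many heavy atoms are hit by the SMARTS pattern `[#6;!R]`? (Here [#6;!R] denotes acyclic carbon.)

3

The query [#6;!R] means: carbon not in any ring.
Check the 16 heavy atoms by environment: 10× c (aromatic, in 6-ring) → no; 3× C (acyclic) → match; 2× O (acyclic) → no; 1× N (acyclic) → no.
That gives 3 matching atoms.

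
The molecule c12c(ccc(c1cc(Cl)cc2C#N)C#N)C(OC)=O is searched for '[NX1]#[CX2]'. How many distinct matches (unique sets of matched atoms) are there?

2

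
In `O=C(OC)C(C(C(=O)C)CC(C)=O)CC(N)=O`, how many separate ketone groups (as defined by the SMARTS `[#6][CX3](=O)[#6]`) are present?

[#6][CX3](=O)[#6] is the SMARTS for a ketone: a carbonyl carbon (no H) flanked by two carbons.
The molecule carries 2 separate instances of an acetyl/ketone group (-C(=O)CH3) meeting every constraint; each maps to a distinct set of atoms, giving 2 matches.

2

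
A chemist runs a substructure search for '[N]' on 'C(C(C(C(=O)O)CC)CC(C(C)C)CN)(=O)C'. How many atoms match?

1

The query [N] means: uppercase N matches aliphatic (non-aromatic) nitrogen only.
Check the 17 heavy atoms by environment: 13× C → no; 1× N → match; 3× O → no.
That gives 1 matching atom.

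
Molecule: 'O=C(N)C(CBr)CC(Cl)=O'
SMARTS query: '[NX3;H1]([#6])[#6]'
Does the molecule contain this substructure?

No

The pattern [NX3;H1]([#6])[#6] describes a trivalent nitrogen with one H, bonded to two carbons — a secondary amine.
The closest candidate here is a primary amide (-C(=O)NH2), but the -C(=O)NH2 nitrogen has H2, not H1. No other fragment satisfies the full query, so there is no match.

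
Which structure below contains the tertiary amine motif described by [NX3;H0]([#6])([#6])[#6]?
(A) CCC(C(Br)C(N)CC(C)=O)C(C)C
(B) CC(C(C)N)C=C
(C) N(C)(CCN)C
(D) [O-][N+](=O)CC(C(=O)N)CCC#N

C

[NX3;H0]([#6])([#6])[#6] describes a trivalent nitrogen with no H, bonded to three carbons (a tertiary amine).
(A) has a primary amino group (-NH2) but the nitrogen has H2, not H0 with three carbons.
(B) has a primary amino group (-NH2) but the nitrogen has H2, not H0 with three carbons.
(C) contains a dimethylamino group (-N(CH3)2), which satisfies every atom and bond constraint.
(D) has a primary amide (-C(=O)NH2) but the amide nitrogen has H2 and only one carbon neighbour.
So the answer is (C).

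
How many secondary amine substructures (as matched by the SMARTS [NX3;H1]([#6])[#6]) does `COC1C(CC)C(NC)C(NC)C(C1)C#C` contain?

2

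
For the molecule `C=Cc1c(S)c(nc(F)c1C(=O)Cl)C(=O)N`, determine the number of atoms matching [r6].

6

The query [r6] means: r6 matches atoms in a six-membered ring.
Check the 16 heavy atoms by environment: 1× n (aromatic, in 6-ring) → match; 5× c (aromatic, in 6-ring) → match; 4× C (acyclic) → no; 1× S (acyclic) → no; 1× F (acyclic) → no; 2× O (acyclic) → no; 1× Cl (acyclic) → no; 1× N (acyclic) → no.
Summing the matching environments: 1 + 5 = 6 matching atoms.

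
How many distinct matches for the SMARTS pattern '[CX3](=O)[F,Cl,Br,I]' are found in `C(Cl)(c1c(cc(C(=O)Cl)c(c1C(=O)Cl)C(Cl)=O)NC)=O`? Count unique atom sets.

[CX3](=O)[F,Cl,Br,I] is the SMARTS for an acyl halide: a carbonyl carbon bonded to a halogen.
The molecule carries 4 separate instances of an acyl chloride (-C(=O)Cl) meeting every constraint; each maps to a distinct set of atoms, giving 4 matches.

4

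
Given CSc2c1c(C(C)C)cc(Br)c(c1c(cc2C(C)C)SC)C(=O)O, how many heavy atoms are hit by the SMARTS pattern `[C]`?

9

The query [C] means: uppercase C matches aliphatic (non-aromatic) carbon only.
Check the 24 heavy atoms by environment: 10× c (aromatic) → no; 9× C → match; 2× S → no; 2× O → no; 1× Br → no.
That gives 9 matching atoms.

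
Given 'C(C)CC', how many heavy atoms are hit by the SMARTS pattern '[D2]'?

The query [D2] means: atom with exactly two heavy-atom neighbours.
Check the 4 heavy atoms by environment: 2× C (D2) → match; 2× C (D1) → no.
That gives 2 matching atoms.

2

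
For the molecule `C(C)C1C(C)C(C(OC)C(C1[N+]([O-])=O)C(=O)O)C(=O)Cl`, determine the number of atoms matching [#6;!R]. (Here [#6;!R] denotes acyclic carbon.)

6

The query [#6;!R] means: carbon not in any ring.
Check the 20 heavy atoms by environment: 6× C (in 6-ring) → no; 6× C (acyclic) → match; 5× O (acyclic) → no; 1× N (charge +1, acyclic) → no; 1× O (charge -1, acyclic) → no; 1× Cl (acyclic) → no.
That gives 6 matching atoms.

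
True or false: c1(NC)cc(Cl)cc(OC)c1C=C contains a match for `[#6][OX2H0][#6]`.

True

The pattern [#6][OX2H0][#6] describes an aliphatic oxygen bridging two carbons with no H on the oxygen — an ether.
The molecule carries a methoxy ether (-OCH3), whose atoms satisfy every constraint of the query, so the pattern matches.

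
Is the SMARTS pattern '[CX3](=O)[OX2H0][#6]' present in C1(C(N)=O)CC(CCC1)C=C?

No

The pattern [CX3](=O)[OX2H0][#6] describes a carbonyl carbon bonded to an oxygen that is itself bonded to carbon (no H on that O) — an ester.
The closest candidate here is a primary amide (-C(=O)NH2), but the carbonyl is bonded to N, not to an O-C linkage. No other fragment satisfies the full query, so there is no match.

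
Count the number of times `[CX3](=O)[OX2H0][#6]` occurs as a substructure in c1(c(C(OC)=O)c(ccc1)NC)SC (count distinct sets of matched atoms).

1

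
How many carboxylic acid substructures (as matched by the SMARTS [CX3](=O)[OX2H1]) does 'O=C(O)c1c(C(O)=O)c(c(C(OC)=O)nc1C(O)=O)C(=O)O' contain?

4

[CX3](=O)[OX2H1] is the SMARTS for a carboxylic acid: an sp2 carbon double-bonded to O and single-bonded to an -OH oxygen.
The molecule carries 4 separate instances of a carboxylic acid group (-C(=O)OH) meeting every constraint; each maps to a distinct set of atoms, giving 4 matches.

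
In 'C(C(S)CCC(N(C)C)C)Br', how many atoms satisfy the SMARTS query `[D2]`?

3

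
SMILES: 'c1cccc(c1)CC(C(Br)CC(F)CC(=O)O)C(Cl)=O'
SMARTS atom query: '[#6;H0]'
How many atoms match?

3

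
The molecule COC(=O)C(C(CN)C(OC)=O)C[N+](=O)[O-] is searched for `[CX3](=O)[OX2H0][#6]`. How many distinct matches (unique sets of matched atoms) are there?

2

[CX3](=O)[OX2H0][#6] is the SMARTS for an ester: a carbonyl carbon bonded to an oxygen that is itself bonded to carbon (no H on that O).
The molecule carries 2 separate instances of a methyl-ester group (-C(=O)OCH3) meeting every constraint; each maps to a distinct set of atoms, giving 2 matches.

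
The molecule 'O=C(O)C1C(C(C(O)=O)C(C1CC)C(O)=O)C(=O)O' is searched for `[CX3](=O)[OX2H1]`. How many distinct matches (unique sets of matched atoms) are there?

4

[CX3](=O)[OX2H1] is the SMARTS for a carboxylic acid: an sp2 carbon double-bonded to O and single-bonded to an -OH oxygen.
The molecule carries 4 separate instances of a carboxylic acid group (-C(=O)OH) meeting every constraint; each maps to a distinct set of atoms, giving 4 matches.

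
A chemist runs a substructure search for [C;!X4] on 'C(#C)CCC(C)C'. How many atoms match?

2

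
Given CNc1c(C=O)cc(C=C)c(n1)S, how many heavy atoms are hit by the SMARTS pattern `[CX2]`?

0

The query [CX2] means: C with X2: aliphatic carbon with exactly 2 total connections.
Check the 13 heavy atoms by environment: 1× n (aromatic, X2) → no; 5× c (aromatic, X3) → no; 1× N (X3) → no; 1× C (X4) → no; 1× S (X2) → no; 3× C (X3) → no; 1× O (X1) → no.
No environment satisfies the query, so 0 matching atoms.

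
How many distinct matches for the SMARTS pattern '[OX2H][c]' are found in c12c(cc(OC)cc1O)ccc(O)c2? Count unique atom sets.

[OX2H][c] is the SMARTS for a phenol: a hydroxyl oxygen attached to an aromatic carbon.
The molecule carries 2 separate instances of a hydroxyl group (-OH) meeting every constraint; each maps to a distinct set of atoms, giving 2 matches.

2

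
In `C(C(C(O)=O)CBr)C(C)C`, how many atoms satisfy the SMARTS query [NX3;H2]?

0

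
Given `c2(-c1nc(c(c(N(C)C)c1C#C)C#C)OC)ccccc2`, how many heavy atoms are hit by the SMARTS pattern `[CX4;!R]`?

3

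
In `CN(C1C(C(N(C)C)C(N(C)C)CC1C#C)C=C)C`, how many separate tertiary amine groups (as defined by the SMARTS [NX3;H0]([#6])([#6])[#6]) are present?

[NX3;H0]([#6])([#6])[#6] is the SMARTS for a tertiary amine: a trivalent nitrogen with no H, bonded to three carbons.
The molecule carries 3 separate instances of a dimethylamino group (-N(CH3)2) meeting every constraint; each maps to a distinct set of atoms, giving 3 matches.

3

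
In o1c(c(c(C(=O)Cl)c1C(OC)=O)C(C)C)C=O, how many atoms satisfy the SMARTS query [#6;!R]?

7

Check the 17 heavy atoms by environment: 1× o (aromatic, in 5-ring) → no; 4× c (aromatic, in 5-ring) → no; 7× C (acyclic) → match; 4× O (acyclic) → no; 1× Cl (acyclic) → no.
That gives 7 matching atoms.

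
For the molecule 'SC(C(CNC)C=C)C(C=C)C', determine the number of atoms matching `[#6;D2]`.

The query [#6;D2] means: any carbon bonded to exactly two heavy atoms.
Check the 12 heavy atoms by environment: 3× C (D2) → match; 3× C (D3) → no; 4× C (D1) → no; 1× S (D1) → no; 1× N (D2) → no.
That gives 3 matching atoms.

3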